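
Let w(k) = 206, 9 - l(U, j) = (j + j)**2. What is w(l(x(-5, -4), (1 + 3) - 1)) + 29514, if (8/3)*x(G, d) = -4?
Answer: 29720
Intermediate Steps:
x(G, d) = -3/2 (x(G, d) = (3/8)*(-4) = -3/2)
l(U, j) = 9 - 4*j**2 (l(U, j) = 9 - (j + j)**2 = 9 - (2*j)**2 = 9 - 4*j**2)
w(l(x(-5, -4), (1 + 3) - 1)) + 29514 = 206 + 29514 = 29720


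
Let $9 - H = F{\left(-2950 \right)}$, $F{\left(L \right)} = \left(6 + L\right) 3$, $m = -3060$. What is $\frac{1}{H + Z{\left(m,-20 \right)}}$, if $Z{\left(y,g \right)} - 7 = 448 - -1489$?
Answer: $\frac{1}{10785} \approx 9.2721 \cdot 10^{-5}$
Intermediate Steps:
$F{\left(L \right)} = 18 + 3 L$
$Z{\left(y,g \right)} = 1944$ ($Z{\left(y,g \right)} = 7 + \left(448 - -1489\right) = 7 + \left(448 + 1489\right) = 7 + 1937 = 1944$)
$H = 8841$ ($H = 9 - \left(18 + 3 \left(-2950\right)\right) = 9 - \left(18 - 8850\right) = 9 - -8832 = 9 + 8832 = 8841$)
$\frac{1}{H + Z{\left(m,-20 \right)}} = \frac{1}{8841 + 1944} = \frac{1}{10785}$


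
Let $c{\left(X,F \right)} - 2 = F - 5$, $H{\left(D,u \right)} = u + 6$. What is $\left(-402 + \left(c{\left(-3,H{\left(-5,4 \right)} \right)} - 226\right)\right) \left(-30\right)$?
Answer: $18630$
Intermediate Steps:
$H{\left(D,u \right)} = 6 + u$
$c{\left(X,F \right)} = -3 + F$ ($c{\left(X,F \right)} = 2 + \left(F - 5\right) = 2 + \left(-5 + F\right) = -3 + F$)
$\left(-402 + \left(c{\left(-3,H{\left(-5,4 \right)} \right)} - 226\right)\right) \left(-30\right) = \left(-402 + \left(\left(-3 + \left(6 + 4\right)\right) - 226\right)\right) \left(-30\right) = \left(-402 + \left(\left(-3 + 10\right) - 226\right)\right) \left(-30\right) = \left(-402 + \left(7 - 226\right)\right) \left(-30\right) = \left(-402 - 219\right) \left(-30\right) = \left(-621\right) \left(-30\right) = 18630$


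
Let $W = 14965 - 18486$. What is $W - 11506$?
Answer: $-15027$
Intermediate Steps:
$W = -3521$
$W - 11506 = -3521 - 11506 = -15027$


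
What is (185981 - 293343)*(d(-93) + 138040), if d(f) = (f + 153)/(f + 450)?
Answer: -1763611954360/119 ≈ -1.4820e+10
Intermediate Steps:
d(f) = (153 + f)/(450 + f)
(185981 - 293343)*(d(-93) + 138040) = (185981 - 293343)*((153 - 93)/(450 - 93) + 138040) = -107362*(60/357 + 138040) = -107362*((1/357)*60 + 138040) = -107362*(20/119 + 138040) = -107362*16426780/119 = -1763611954360/119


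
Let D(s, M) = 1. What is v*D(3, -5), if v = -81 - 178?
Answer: -259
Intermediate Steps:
v = -259
v*D(3, -5) = -259*1 = -259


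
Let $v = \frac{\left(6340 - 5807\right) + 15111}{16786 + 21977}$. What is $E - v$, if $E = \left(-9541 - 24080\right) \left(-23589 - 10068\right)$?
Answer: $\frac{43863512934067}{38763} \approx 1.1316 \cdot 10^{9}$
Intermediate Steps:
$v = \frac{15644}{38763}$ ($v = \frac{\left(6340 - 5807\right) + 15111}{38763} = \left(533 + 15111\right) \frac{1}{38763} = 15644 \cdot \frac{1}{38763} = \frac{15644}{38763} \approx 0.40358$)
$E = 1131581997$ ($E = \left(-33621\right) \left(-33657\right) = 1131581997$)
$E - v = 1131581997 - \frac{15644}{38763} = \frac{43863512934067}{38763}$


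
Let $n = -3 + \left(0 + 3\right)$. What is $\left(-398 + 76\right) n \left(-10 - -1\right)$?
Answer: $0$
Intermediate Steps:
$n = 0$ ($n = -3 + 3 = 0$)
$\left(-398 + 76\right) n \left(-10 - -1\right) = \left(-398 + 76\right) 0 \left(-10 - -1\right) = - 322 \cdot 0 \left(-10 + \left(-3 + 4\right)\right) = - 322 \cdot 0 \left(-10 + 1\right) = - 322 \cdot 0 \left(-9\right) = \left(-322\right) 0 = 0$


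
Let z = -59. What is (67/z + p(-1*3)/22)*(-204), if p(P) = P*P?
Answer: 96186/649 ≈ 148.21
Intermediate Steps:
p(P) = P²
(67/z + p(-1*3)/22)*(-204) = (67/(-59) + (-1*3)²/22)*(-204) = (67*(-1/59) + (-3)²*(1/22))*(-204) = (-67/59 + 9*(1/22))*(-204) = (-67/59 + 9/22)*(-204) = -943/1298*(-204) = 96186/649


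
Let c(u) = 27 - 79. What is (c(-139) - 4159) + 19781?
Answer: 15570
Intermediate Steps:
c(u) = -52
(c(-139) - 4159) + 19781 = (-52 - 4159) + 19781 = -4211 + 19781 = 15570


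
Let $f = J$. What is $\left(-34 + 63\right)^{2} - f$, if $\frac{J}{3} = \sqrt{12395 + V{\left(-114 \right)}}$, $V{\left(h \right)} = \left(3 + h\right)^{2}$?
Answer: $841 - 6 \sqrt{6179} \approx 369.36$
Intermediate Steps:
$J = 6 \sqrt{6179}$ ($J = 3 \sqrt{12395 + \left(3 - 114\right)^{2}} = 3 \sqrt{12395 + \left(-111\right)^{2}} = 3 \sqrt{12395 + 12321} = 3 \sqrt{24716} = 3 \cdot 2 \sqrt{6179} = 6 \sqrt{6179} \approx 471.64$)
$f = 6 \sqrt{6179} \approx 471.64$
$\left(-34 + 63\right)^{2} - f = \left(-34 + 63\right)^{2} - 6 \sqrt{6179} = 29^{2} - 6 \sqrt{6179} = 841 - 6 \sqrt{6179}$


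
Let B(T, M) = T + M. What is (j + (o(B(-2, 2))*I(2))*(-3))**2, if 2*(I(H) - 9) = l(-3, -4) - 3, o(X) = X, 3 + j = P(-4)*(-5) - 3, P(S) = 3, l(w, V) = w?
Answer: 441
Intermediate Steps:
B(T, M) = M + T
j = -21 (j = -3 + (3*(-5) - 3) = -3 + (-15 - 3) = -3 - 18 = -21)
I(H) = 6 (I(H) = 9 + (-3 - 3)/2 = 9 + (1/2)*(-6) = 9 - 3 = 6)
(j + (o(B(-2, 2))*I(2))*(-3))**2 = (-21 + ((2 - 2)*6)*(-3))**2 = (-21 + (0*6)*(-3))**2 = (-21 + 0*(-3))**2 = (-21 + 0)**2 = (-21)**2 = 441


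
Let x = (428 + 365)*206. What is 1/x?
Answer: 1/163358 ≈ 6.1215e-6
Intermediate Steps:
x = 163358 (x = 793*206 = 163358)
1/x = 1/163358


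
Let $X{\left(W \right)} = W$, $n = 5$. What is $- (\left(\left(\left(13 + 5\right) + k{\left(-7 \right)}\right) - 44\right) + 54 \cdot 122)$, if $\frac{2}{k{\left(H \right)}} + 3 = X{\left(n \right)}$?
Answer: $-6563$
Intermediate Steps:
$k{\left(H \right)} = 1$ ($k{\left(H \right)} = \frac{2}{-3 + 5} = \frac{2}{2} = 2 \cdot \frac{1}{2} = 1$)
$- (\left(\left(\left(13 + 5\right) + k{\left(-7 \right)}\right) - 44\right) + 54 \cdot 122) = - (\left(\left(\left(13 + 5\right) + 1\right) - 44\right) + 54 \cdot 122) = - (\left(\left(18 + 1\right) - 44\right) + 6588) = - (\left(19 - 44\right) + 6588) = - (-25 + 6588) = \left(-1\right) 6563 = -6563$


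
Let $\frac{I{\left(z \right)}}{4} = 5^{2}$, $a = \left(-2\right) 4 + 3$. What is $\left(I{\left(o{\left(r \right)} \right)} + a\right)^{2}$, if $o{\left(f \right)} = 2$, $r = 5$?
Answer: $9025$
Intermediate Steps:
$a = -5$ ($a = -8 + 3 = -5$)
$I{\left(z \right)} = 100$ ($I{\left(z \right)} = 4 \cdot 5^{2} = 4 \cdot 25 = 100$)
$\left(I{\left(o{\left(r \right)} \right)} + a\right)^{2} = \left(100 - 5\right)^{2} = 95^{2} = 9025$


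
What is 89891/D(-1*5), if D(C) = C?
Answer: -89891/5 ≈ -17978.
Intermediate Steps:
89891/D(-1*5) = 89891/((-1*5)) = 89891/(-5) = 89891*(-⅕) = -89891/5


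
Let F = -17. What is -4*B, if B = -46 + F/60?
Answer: 2777/15 ≈ 185.13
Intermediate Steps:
B = -2777/60 (B = -46 - 17/60 = -2777/60 ≈ -46.283)
-4*B = -4*(-2777/60) = 2777/15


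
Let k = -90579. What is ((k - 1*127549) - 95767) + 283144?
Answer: -30751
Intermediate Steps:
((k - 1*127549) - 95767) + 283144 = ((-90579 - 1*127549) - 95767) + 283144 = ((-90579 - 127549) - 95767) + 283144 = (-218128 - 95767) + 283144 = -313895 + 283144 = -30751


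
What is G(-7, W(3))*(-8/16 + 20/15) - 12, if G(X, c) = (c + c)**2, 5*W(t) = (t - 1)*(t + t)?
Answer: 36/5 ≈ 7.2000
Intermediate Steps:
W(t) = 2*t*(-1 + t)/5 (W(t) = ((t - 1)*(t + t))/5 = ((-1 + t)*(2*t))/5 = (2*t*(-1 + t))/5 = 2*t*(-1 + t)/5)
G(X, c) = 4*c**2 (G(X, c) = (2*c)**2 = 4*c**2)
G(-7, W(3))*(-8/16 + 20/15) - 12 = (4*((2/5)*3*(-1 + 3))**2)*(-8/16 + 20/15) - 12 = (4*((2/5)*3*2)**2)*(-8*1/16 + 20*(1/15)) - 12 = (4*(12/5)**2)*(-1/2 + 4/3) - 12 = (4*(144/25))*(5/6) - 12 = (576/25)*(5/6) - 12 = 96/5 - 12 = 36/5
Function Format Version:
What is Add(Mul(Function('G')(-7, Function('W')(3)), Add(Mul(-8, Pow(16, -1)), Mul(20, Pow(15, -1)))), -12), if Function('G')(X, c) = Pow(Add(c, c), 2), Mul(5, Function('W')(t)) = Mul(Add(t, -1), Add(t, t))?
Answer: Rational(36, 5) ≈ 7.2000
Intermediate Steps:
Function('W')(t) = Mul(Rational(2, 5), t, Add(-1, t)) (Function('W')(t) = Mul(Rational(1, 5), Mul(Add(t, -1), Add(t, t))) = Mul(Rational(1, 5), Mul(Add(-1, t), Mul(2, t))) = Mul(Rational(1, 5), Mul(2, t, Add(-1, t))) = Mul(Rational(2, 5), t, Add(-1, t)))
Function('G')(X, c) = Mul(4, Pow(c, 2)) (Function('G')(X, c) = Pow(Mul(2, c), 2) = Mul(4, Pow(c, 2)))
Add(Mul(Function('G')(-7, Function('W')(3)), Add(Mul(-8, Pow(16, -1)), Mul(20, Pow(15, -1)))), -12) = Add(Mul(Mul(4, Pow(Mul(Rational(2, 5), 3, Add(-1, 3)), 2)), Add(Mul(-8, Pow(16, -1)), Mul(20, Pow(15, -1)))), -12) = Add(Mul(Mul(4, Pow(Mul(Rational(2, 5), 3, 2), 2)), Add(Mul(-8, Rational(1, 16)), Mul(20, Rational(1, 15)))), -12) = Add(Mul(Mul(4, Pow(Rational(12, 5), 2)), Add(Rational(-1, 2), Rational(4, 3))), -12) = Add(Mul(Mul(4, Rational(144, 25)), Rational(5, 6)), -12) = Add(Mul(Rational(576, 25), Rational(5, 6)), -12) = Add(Rational(96, 5), -12) = Rational(36, 5)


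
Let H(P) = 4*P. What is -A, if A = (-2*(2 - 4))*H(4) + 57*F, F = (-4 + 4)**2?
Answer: -64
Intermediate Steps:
F = 0 (F = 0**2 = 0)
A = 64 (A = (-2*(2 - 4))*(4*4) + 57*0 = -2*(-2)*16 + 0 = 4*16 + 0 = 64 + 0 = 64)
-A = -1*64 = -64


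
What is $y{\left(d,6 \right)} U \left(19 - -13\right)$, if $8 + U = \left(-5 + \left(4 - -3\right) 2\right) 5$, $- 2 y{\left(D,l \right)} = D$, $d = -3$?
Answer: $1776$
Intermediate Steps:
$y{\left(D,l \right)} = - \frac{D}{2}$
$U = 37$ ($U = -8 + \left(-5 + \left(4 - -3\right) 2\right) 5 = -8 + \left(-5 + \left(4 + 3\right) 2\right) 5 = -8 + \left(-5 + 7 \cdot 2\right) 5 = -8 + \left(-5 + 14\right) 5 = -8 + 9 \cdot 5 = -8 + 45 = 37$)
$y{\left(d,6 \right)} U \left(19 - -13\right) = \left(- \frac{1}{2}\right) \left(-3\right) 37 \left(19 - -13\right) = \frac{3}{2} \cdot 37 \left(19 + 13\right) = \frac{111}{2} \cdot 32 = 1776$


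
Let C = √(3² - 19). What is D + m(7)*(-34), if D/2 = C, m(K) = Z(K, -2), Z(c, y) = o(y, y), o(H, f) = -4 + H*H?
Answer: 2*I*√10 ≈ 6.3246*I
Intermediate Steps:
o(H, f) = -4 + H²
Z(c, y) = -4 + y²
m(K) = 0 (m(K) = -4 + (-2)² = -4 + 4 = 0)
C = I*√10 (C = √(9 - 19) = √(-10) = I*√10 ≈ 3.1623*I)
D = 2*I*√10 (D = 2*(I*√10) = 2*I*√10 ≈ 6.3246*I)
D + m(7)*(-34) = 2*I*√10 + 0*(-34) = 2*I*√10 + 0 = 2*I*√10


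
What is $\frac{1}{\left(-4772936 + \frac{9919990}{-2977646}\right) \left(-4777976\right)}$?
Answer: $\frac{212689}{4850370427781541464} \approx 4.385 \cdot 10^{-14}$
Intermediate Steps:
$\frac{1}{\left(-4772936 + \frac{9919990}{-2977646}\right) \left(-4777976\right)} = \frac{1}{-4772936 + 9919990 \left(- \frac{1}{2977646}\right)} \left(- \frac{1}{4777976}\right) = \frac{1}{-4772936 - \frac{4959995}{1488823}} \left(- \frac{1}{4777976}\right) = \frac{1}{- \frac{7106061854323}{1488823}} \left(- \frac{1}{4777976}\right) = \left(- \frac{1488823}{7106061854323}\right) \left(- \frac{1}{4777976}\right) = \frac{212689}{4850370427781541464}$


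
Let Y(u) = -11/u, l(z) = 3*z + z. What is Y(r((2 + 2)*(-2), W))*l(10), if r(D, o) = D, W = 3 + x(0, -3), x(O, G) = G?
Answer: 55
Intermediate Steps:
l(z) = 4*z
W = 0 (W = 3 - 3 = 0)
Y(r((2 + 2)*(-2), W))*l(10) = (-11*(-1/(2*(2 + 2))))*(4*10) = -11/(4*(-2))*40 = -11/(-8)*40 = -11*(-⅛)*40 = (11/8)*40 = 55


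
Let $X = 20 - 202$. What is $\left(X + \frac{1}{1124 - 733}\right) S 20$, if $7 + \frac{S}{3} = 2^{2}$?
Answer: $\frac{12808980}{391} \approx 32760.0$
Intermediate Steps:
$S = -9$ ($S = -21 + 3 \cdot 2^{2} = -21 + 3 \cdot 4 = -21 + 12 = -9$)
$X = -182$
$\left(X + \frac{1}{1124 - 733}\right) S 20 = \left(-182 + \frac{1}{1124 - 733}\right) \left(\left(-9\right) 20\right) = \left(-182 + \frac{1}{391}\right) \left(-180\right) = \left(- \frac{71161}{391}\right) \left(-180\right) = \frac{12808980}{391}$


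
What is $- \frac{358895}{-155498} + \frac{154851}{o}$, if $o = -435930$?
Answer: $\frac{11031173046}{5648853595} \approx 1.9528$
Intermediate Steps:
$- \frac{358895}{-155498} + \frac{154851}{o} = - \frac{358895}{-155498} + \frac{154851}{-435930} = \left(-358895\right) \left(- \frac{1}{155498}\right) + 154851 \left(- \frac{1}{435930}\right) = \frac{358895}{155498} - \frac{51617}{145310} = \frac{11031173046}{5648853595}$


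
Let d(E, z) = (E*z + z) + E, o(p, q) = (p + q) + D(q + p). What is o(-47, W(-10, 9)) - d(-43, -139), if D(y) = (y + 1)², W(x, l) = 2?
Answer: -3904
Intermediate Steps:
D(y) = (1 + y)²
o(p, q) = p + q + (1 + p + q)² (o(p, q) = (p + q) + (1 + (q + p))² = (p + q) + (1 + (p + q))² = (p + q) + (1 + p + q)² = p + q + (1 + p + q)²)
d(E, z) = E + z + E*z (d(E, z) = (z + E*z) + E = E + z + E*z)
o(-47, W(-10, 9)) - d(-43, -139) = (-47 + 2 + (1 - 47 + 2)²) - (-43 - 139 - 43*(-139)) = (-47 + 2 + (-44)²) - (-43 - 139 + 5977) = (-47 + 2 + 1936) - 1*5795 = 1891 - 5795 = -3904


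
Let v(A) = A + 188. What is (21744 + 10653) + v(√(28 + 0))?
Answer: 32585 + 2*√7 ≈ 32590.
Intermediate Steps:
v(A) = 188 + A
(21744 + 10653) + v(√(28 + 0)) = (21744 + 10653) + (188 + √(28 + 0)) = 32397 + (188 + √28) = 32397 + (188 + 2*√7) = 32585 + 2*√7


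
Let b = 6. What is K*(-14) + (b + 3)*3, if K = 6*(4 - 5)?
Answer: 111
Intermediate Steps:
K = -6 (K = 6*(-1) = -6)
K*(-14) + (b + 3)*3 = -6*(-14) + (6 + 3)*3 = 84 + 9*3 = 84 + 27 = 111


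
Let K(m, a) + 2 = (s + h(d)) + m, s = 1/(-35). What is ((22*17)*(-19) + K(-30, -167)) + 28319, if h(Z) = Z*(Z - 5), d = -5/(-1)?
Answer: 741334/35 ≈ 21181.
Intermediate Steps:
d = 5 (d = -5*(-1) = 5)
h(Z) = Z*(-5 + Z)
s = -1/35 ≈ -0.028571
K(m, a) = -71/35 + m (K(m, a) = -2 + ((-1/35 + 5*(-5 + 5)) + m) = -2 + ((-1/35 + 5*0) + m) = -2 + ((-1/35 + 0) + m) = -2 + (-1/35 + m) = -71/35 + m)
((22*17)*(-19) + K(-30, -167)) + 28319 = ((22*17)*(-19) + (-71/35 - 30)) + 28319 = (374*(-19) - 1121/35) + 28319 = (-7106 - 1121/35) + 28319 = -249831/35 + 28319 = 741334/35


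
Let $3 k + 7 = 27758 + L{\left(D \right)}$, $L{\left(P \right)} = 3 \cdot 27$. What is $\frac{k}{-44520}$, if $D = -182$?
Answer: $- \frac{497}{2385} \approx -0.20839$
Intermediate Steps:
$L{\left(P \right)} = 81$
$k = \frac{27832}{3}$ ($k = - \frac{7}{3} + \frac{27758 + 81}{3} = - \frac{7}{3} + \frac{1}{3} \cdot 27839 = - \frac{7}{3} + \frac{27839}{3} = \frac{27832}{3} \approx 9277.3$)
$\frac{k}{-44520} = \frac{27832}{3 \left(-44520\right)} = \frac{27832}{3} \left(- \frac{1}{44520}\right) = - \frac{497}{2385}$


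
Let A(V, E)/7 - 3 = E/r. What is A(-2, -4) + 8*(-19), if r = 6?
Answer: -407/3 ≈ -135.67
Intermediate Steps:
A(V, E) = 21 + 7*E/6 (A(V, E) = 21 + 7*(E/6) = 21 + 7*E/6)
A(-2, -4) + 8*(-19) = (21 + (7/6)*(-4)) + 8*(-19) = (21 - 14/3) - 152 = 49/3 - 152 = -407/3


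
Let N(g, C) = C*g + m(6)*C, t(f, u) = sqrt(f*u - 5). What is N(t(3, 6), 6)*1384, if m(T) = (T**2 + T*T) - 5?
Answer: 556368 + 8304*sqrt(13) ≈ 5.8631e+5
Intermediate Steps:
m(T) = -5 + 2*T**2 (m(T) = (T**2 + T**2) - 5 = 2*T**2 - 5 = -5 + 2*T**2)
t(f, u) = sqrt(-5 + f*u)
N(g, C) = 67*C + C*g (N(g, C) = C*g + (-5 + 2*6**2)*C = C*g + (-5 + 2*36)*C = C*g + (-5 + 72)*C = C*g + 67*C = 67*C + C*g)
N(t(3, 6), 6)*1384 = (6*(67 + sqrt(-5 + 3*6)))*1384 = (6*(67 + sqrt(-5 + 18)))*1384 = (6*(67 + sqrt(13)))*1384 = (402 + 6*sqrt(13))*1384 = 556368 + 8304*sqrt(13)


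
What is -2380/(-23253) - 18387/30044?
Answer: -356048191/698613132 ≈ -0.50965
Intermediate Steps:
-2380/(-23253) - 18387/30044 = -2380*(-1/23253) - 18387*1/30044 = 2380/23253 - 18387/30044 = -356048191/698613132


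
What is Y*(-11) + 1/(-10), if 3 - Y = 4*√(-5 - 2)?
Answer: -331/10 + 44*I*√7 ≈ -33.1 + 116.41*I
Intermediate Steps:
Y = 3 - 4*I*√7 (Y = 3 - 4*√(-5 - 2) = 3 - 4*√(-7) = 3 - 4*I*√7 ≈ 3.0 - 10.583*I)
Y*(-11) + 1/(-10) = (3 - 4*I*√7)*(-11) + 1/(-10) = (-33 + 44*I*√7) - ⅒ = -331/10 + 44*I*√7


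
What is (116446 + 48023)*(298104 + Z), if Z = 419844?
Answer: 118080189612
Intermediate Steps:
(116446 + 48023)*(298104 + Z) = (116446 + 48023)*(298104 + 419844) = 164469*717948 = 118080189612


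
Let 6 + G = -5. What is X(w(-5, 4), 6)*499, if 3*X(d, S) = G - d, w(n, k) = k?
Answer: -2495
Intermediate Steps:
G = -11 (G = -6 - 5 = -11)
X(d, S) = -11/3 - d/3 (X(d, S) = (-11 - d)/3 = -11/3 - d/3)
X(w(-5, 4), 6)*499 = (-11/3 - 1/3*4)*499 = (-11/3 - 4/3)*499 = -5*499 = -2495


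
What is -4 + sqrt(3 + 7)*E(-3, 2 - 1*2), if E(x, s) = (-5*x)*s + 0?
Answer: -4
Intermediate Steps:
E(x, s) = -5*s*x (E(x, s) = -5*s*x + 0 = -5*s*x)
-4 + sqrt(3 + 7)*E(-3, 2 - 1*2) = -4 + sqrt(3 + 7)*(-5*(2 - 1*2)*(-3)) = -4 + sqrt(10)*(-5*(2 - 2)*(-3)) = -4 + sqrt(10)*(-5*0*(-3)) = -4 + sqrt(10)*0 = -4 + 0 = -4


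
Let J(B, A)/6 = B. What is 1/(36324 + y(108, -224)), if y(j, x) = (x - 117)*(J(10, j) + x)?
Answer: 1/92248 ≈ 1.0840e-5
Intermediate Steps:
J(B, A) = 6*B
y(j, x) = (-117 + x)*(60 + x) (y(j, x) = (x - 117)*(6*10 + x) = (-117 + x)*(60 + x))
1/(36324 + y(108, -224)) = 1/(36324 + (-7020 + (-224)**2 - 57*(-224))) = 1/(36324 + (-7020 + 50176 + 12768)) = 1/(36324 + 55924) = 1/92248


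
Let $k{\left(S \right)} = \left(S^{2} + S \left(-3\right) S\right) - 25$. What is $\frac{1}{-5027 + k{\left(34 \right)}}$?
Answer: $- \frac{1}{7364} \approx -0.0001358$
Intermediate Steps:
$k{\left(S \right)} = -25 - 2 S^{2}$ ($k{\left(S \right)} = \left(S^{2} + - 3 S S\right) - 25 = \left(S^{2} - 3 S^{2}\right) - 25 = - 2 S^{2} - 25 = -25 - 2 S^{2}$)
$\frac{1}{-5027 + k{\left(34 \right)}} = \frac{1}{-5027 - \left(25 + 2 \cdot 34^{2}\right)} = \frac{1}{-5027 - 2337} = \frac{1}{-7364} = - \frac{1}{7364}$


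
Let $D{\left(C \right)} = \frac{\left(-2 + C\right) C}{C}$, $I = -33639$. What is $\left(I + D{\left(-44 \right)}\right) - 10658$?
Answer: $-44343$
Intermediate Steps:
$D{\left(C \right)} = -2 + C$ ($D{\left(C \right)} = \frac{C \left(-2 + C\right)}{C} = -2 + C$)
$\left(I + D{\left(-44 \right)}\right) - 10658 = \left(-33639 - 46\right) - 10658 = -33685 - 10658 = -44343$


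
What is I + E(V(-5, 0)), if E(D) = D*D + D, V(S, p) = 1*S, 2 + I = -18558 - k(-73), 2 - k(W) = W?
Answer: -18615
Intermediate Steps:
k(W) = 2 - W
I = -18635 (I = -2 + (-18558 - (2 - 1*(-73))) = -2 + (-18558 - (2 + 73)) = -2 + (-18558 - 1*75) = -2 + (-18558 - 75) = -2 - 18633 = -18635)
V(S, p) = S
E(D) = D + D**2 (E(D) = D**2 + D = D + D**2)
I + E(V(-5, 0)) = -18635 - 5*(1 - 5) = -18635 - 5*(-4) = -18635 + 20 = -18615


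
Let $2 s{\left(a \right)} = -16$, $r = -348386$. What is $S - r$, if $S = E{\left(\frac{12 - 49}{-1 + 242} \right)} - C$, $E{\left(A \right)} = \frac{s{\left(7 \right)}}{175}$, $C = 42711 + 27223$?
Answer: $\frac{48729092}{175} \approx 2.7845 \cdot 10^{5}$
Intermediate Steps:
$s{\left(a \right)} = -8$ ($s{\left(a \right)} = \frac{1}{2} \left(-16\right) = -8$)
$C = 69934$
$E{\left(A \right)} = - \frac{8}{175}$
$S = - \frac{12238458}{175}$ ($S = - \frac{8}{175} - 69934 = - \frac{12238458}{175} \approx -69934.0$)
$S - r = - \frac{12238458}{175} - -348386 = - \frac{12238458}{175} + 348386 = \frac{48729092}{175}$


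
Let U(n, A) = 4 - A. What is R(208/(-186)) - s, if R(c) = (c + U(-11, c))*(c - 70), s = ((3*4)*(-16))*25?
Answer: 419944/93 ≈ 4515.5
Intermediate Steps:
s = -4800 (s = (12*(-16))*25 = -192*25 = -4800)
R(c) = -280 + 4*c (R(c) = (c + (4 - c))*(c - 70) = 4*(-70 + c) = -280 + 4*c)
R(208/(-186)) - s = (-280 + 4*(208/(-186))) - 1*(-4800) = (-280 + 4*(208*(-1/186))) + 4800 = (-280 + 4*(-104/93)) + 4800 = (-280 - 416/93) + 4800 = -26456/93 + 4800 = 419944/93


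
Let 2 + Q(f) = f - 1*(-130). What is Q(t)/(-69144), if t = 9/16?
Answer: -2057/1106304 ≈ -0.0018593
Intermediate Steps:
t = 9/16 (t = 9*(1/16) = 9/16 ≈ 0.56250)
Q(f) = 128 + f (Q(f) = -2 + (f - 1*(-130)) = -2 + (f + 130) = -2 + (130 + f) = 128 + f)
Q(t)/(-69144) = (128 + 9/16)/(-69144) = (2057/16)*(-1/69144) = -2057/1106304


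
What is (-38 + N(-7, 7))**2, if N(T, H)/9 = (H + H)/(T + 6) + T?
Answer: 51529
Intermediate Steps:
N(T, H) = 9*T + 18*H/(6 + T) (N(T, H) = 9*((H + H)/(T + 6) + T) = 9*((2*H)/(6 + T) + T) = 9*(2*H/(6 + T) + T) = 9*(T + 2*H/(6 + T)) = 9*T + 18*H/(6 + T))
(-38 + N(-7, 7))**2 = (-38 + 9*((-7)**2 + 2*7 + 6*(-7))/(6 - 7))**2 = (-38 + 9*(49 + 14 - 42)/(-1))**2 = (-38 + 9*(-1)*21)**2 = (-38 - 189)**2 = (-227)**2 = 51529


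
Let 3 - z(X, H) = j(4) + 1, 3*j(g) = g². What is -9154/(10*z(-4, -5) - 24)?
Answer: 13731/86 ≈ 159.66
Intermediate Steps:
j(g) = g²/3
z(X, H) = -10/3 (z(X, H) = 3 - ((⅓)*4² + 1) = 3 - ((⅓)*16 + 1) = 3 - (16/3 + 1) = 3 - 1*19/3 = 3 - 19/3 = -10/3)
-9154/(10*z(-4, -5) - 24) = -9154/(10*(-10/3) - 24) = -9154/(-100/3 - 24) = -9154/(-172/3) = -9154*(-3/172) = 13731/86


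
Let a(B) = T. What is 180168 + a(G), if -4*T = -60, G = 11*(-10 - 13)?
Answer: 180183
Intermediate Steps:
G = -253 (G = 11*(-23) = -253)
T = 15 (T = -¼*(-60) = 15)
a(B) = 15
180168 + a(G) = 180168 + 15 = 180183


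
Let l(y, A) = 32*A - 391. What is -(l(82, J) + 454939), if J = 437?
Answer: -468532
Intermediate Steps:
l(y, A) = -391 + 32*A
-(l(82, J) + 454939) = -((-391 + 32*437) + 454939) = -((-391 + 13984) + 454939) = -(13593 + 454939) = -1*468532 = -468532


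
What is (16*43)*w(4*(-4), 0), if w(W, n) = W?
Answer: -11008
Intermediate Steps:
(16*43)*w(4*(-4), 0) = (16*43)*(4*(-4)) = 688*(-16) = -11008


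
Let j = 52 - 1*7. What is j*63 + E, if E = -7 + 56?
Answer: 2884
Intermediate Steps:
E = 49
j = 45 (j = 52 - 7 = 45)
j*63 + E = 45*63 + 49 = 2835 + 49 = 2884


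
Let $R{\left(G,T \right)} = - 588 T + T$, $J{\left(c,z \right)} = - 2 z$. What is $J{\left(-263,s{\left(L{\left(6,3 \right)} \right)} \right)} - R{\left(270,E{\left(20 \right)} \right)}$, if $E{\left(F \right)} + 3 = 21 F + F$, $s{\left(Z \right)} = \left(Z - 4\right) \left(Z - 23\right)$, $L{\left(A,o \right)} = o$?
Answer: $256479$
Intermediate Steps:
$s{\left(Z \right)} = \left(-23 + Z\right) \left(-4 + Z\right)$ ($s{\left(Z \right)} = \left(-4 + Z\right) \left(-23 + Z\right) = \left(-23 + Z\right) \left(-4 + Z\right)$)
$E{\left(F \right)} = -3 + 22 F$ ($E{\left(F \right)} = -3 + \left(21 F + F\right) = -3 + 22 F$)
$R{\left(G,T \right)} = - 587 T$
$J{\left(-263,s{\left(L{\left(6,3 \right)} \right)} \right)} - R{\left(270,E{\left(20 \right)} \right)} = - 2 \left(92 + 3^{2} - 81\right) - - 587 \left(-3 + 22 \cdot 20\right) = - 2 \left(92 + 9 - 81\right) - - 587 \left(-3 + 440\right) = \left(-2\right) 20 - \left(-587\right) 437 = -40 - -256519 = -40 + 256519 = 256479$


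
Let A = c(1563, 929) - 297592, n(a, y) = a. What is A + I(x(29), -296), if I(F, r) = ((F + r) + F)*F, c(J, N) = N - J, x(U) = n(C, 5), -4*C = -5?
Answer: -2388743/8 ≈ -2.9859e+5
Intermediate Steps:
C = 5/4 (C = -1/4*(-5) = 5/4 ≈ 1.2500)
x(U) = 5/4
I(F, r) = F*(r + 2*F) (I(F, r) = (r + 2*F)*F = F*(r + 2*F))
A = -298226 (A = (929 - 1*1563) - 297592 = (929 - 1563) - 297592 = -634 - 297592 = -298226)
A + I(x(29), -296) = -298226 + 5*(-296 + 2*(5/4))/4 = -298226 + 5*(-296 + 5/2)/4 = -298226 + (5/4)*(-587/2) = -298226 - 2935/8 = -2388743/8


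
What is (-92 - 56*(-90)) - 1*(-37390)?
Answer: 42338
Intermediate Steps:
(-92 - 56*(-90)) - 1*(-37390) = (-92 + 5040) + 37390 = 4948 + 37390 = 42338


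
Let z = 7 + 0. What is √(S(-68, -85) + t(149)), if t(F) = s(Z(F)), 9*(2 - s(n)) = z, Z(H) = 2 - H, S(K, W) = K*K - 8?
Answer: √41555/3 ≈ 67.950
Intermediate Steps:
S(K, W) = -8 + K² (S(K, W) = K² - 8 = -8 + K²)
z = 7
s(n) = 11/9 (s(n) = 2 - ⅑*7 = 2 - 7/9 = 11/9)
t(F) = 11/9
√(S(-68, -85) + t(149)) = √((-8 + (-68)²) + 11/9) = √((-8 + 4624) + 11/9) = √(4616 + 11/9) = √(41555/9) = √41555/3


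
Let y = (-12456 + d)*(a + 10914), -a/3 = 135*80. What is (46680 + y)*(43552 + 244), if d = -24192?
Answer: 34487843767968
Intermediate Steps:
a = -32400 (a = -405*80 = -3*10800 = -32400)
y = 787418928 (y = (-12456 - 24192)*(-32400 + 10914) = -36648*(-21486) = 787418928)
(46680 + y)*(43552 + 244) = (46680 + 787418928)*(43552 + 244) = 787465608*43796 = 34487843767968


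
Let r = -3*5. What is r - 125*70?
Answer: -8765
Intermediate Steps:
r = -15
r - 125*70 = -15 - 125*70 = -15 - 8750 = -8765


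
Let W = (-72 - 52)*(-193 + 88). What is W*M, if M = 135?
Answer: 1757700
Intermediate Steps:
W = 13020 (W = -124*(-105) = 13020)
W*M = 13020*135 = 1757700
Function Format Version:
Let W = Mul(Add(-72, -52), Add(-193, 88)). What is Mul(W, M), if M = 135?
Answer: 1757700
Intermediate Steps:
W = 13020 (W = Mul(-124, -105) = 13020)
Mul(W, M) = Mul(13020, 135) = 1757700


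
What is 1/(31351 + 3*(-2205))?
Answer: 1/24736 ≈ 4.0427e-5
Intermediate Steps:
1/(31351 + 3*(-2205)) = 1/(31351 - 6615) = 1/24736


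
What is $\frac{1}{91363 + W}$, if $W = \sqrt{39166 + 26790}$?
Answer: $\frac{91363}{8347131813} - \frac{2 \sqrt{16489}}{8347131813} \approx 1.0915 \cdot 10^{-5}$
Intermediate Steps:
$W = 2 \sqrt{16489}$ ($W = \sqrt{65956} = 2 \sqrt{16489} \approx 256.82$)
$\frac{1}{91363 + W} = \frac{1}{91363 + 2 \sqrt{16489}}$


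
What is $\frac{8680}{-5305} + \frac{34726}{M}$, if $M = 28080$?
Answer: $- \frac{5951297}{14896440} \approx -0.39951$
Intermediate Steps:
$\frac{8680}{-5305} + \frac{34726}{M} = \frac{8680}{-5305} + \frac{34726}{28080} = 8680 \left(- \frac{1}{5305}\right) + 34726 \cdot \frac{1}{28080} = - \frac{1736}{1061} + \frac{17363}{14040} = - \frac{5951297}{14896440}$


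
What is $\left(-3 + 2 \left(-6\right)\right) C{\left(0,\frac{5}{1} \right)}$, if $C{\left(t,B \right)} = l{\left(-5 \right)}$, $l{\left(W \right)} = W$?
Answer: $75$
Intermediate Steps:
$C{\left(t,B \right)} = -5$
$\left(-3 + 2 \left(-6\right)\right) C{\left(0,\frac{5}{1} \right)} = \left(-3 + 2 \left(-6\right)\right) \left(-5\right) = \left(-3 - 12\right) \left(-5\right) = \left(-15\right) \left(-5\right) = 75$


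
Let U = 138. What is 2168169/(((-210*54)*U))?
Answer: -722723/521640 ≈ -1.3855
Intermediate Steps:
2168169/(((-210*54)*U)) = 2168169/((-210*54*138)) = 2168169/((-11340*138)) = 2168169/(-1564920) = 2168169*(-1/1564920) = -722723/521640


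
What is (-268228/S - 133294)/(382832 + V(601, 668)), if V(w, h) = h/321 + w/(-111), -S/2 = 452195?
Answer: -238627720269144/685355193976745 ≈ -0.34818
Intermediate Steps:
S = -904390 (S = -2*452195 = -904390)
V(w, h) = -w/111 + h/321 (V(w, h) = h*(1/321) + w*(-1/111) = h/321 - w/111 = -w/111 + h/321)
(-268228/S - 133294)/(382832 + V(601, 668)) = (-268228/(-904390) - 133294)/(382832 + (-1/111*601 + (1/321)*668)) = (-268228*(-1/904390) - 133294)/(382832 + (-601/111 + 668/321)) = (134114/452195 - 133294)/(382832 - 13197/3959) = -60274746216/(452195*1515618691/3959) = -60274746216/452195*3959/1515618691 = -238627720269144/685355193976745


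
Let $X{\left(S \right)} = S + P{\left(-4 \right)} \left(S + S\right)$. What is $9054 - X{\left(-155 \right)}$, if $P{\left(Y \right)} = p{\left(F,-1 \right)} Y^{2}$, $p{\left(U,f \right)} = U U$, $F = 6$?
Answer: $187769$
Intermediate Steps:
$p{\left(U,f \right)} = U^{2}$
$P{\left(Y \right)} = 36 Y^{2}$ ($P{\left(Y \right)} = 6^{2} Y^{2} = 36 Y^{2}$)
$X{\left(S \right)} = 1153 S$ ($X{\left(S \right)} = S + 36 \left(-4\right)^{2} \left(S + S\right) = S + 36 \cdot 16 \cdot 2 S = S + 576 \cdot 2 S = S + 1152 S = 1153 S$)
$9054 - X{\left(-155 \right)} = 9054 - 1153 \left(-155\right) = 9054 - -178715 = 9054 + 178715 = 187769$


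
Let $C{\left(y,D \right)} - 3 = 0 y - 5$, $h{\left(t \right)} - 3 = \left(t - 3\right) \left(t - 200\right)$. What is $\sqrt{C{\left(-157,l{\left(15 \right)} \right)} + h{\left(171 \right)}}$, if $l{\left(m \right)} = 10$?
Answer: $i \sqrt{4871} \approx 69.793 i$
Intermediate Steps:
$h{\left(t \right)} = 3 + \left(-200 + t\right) \left(-3 + t\right)$ ($h{\left(t \right)} = 3 + \left(t - 3\right) \left(t - 200\right) = 3 + \left(-3 + t\right) \left(-200 + t\right) = 3 + \left(-200 + t\right) \left(-3 + t\right)$)
$C{\left(y,D \right)} = -2$ ($C{\left(y,D \right)} = 3 - \left(5 + 0 y\right) = 3 + \left(0 - 5\right) = 3 - 5 = -2$)
$\sqrt{C{\left(-157,l{\left(15 \right)} \right)} + h{\left(171 \right)}} = \sqrt{-2 + \left(603 + 171^{2} - 34713\right)} = \sqrt{-2 + \left(603 + 29241 - 34713\right)} = \sqrt{-2 - 4869} = \sqrt{-4871} = i \sqrt{4871}$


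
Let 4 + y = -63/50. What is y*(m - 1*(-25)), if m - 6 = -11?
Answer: -526/5 ≈ -105.20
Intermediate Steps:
m = -5 (m = 6 - 11 = -5)
y = -263/50 (y = -4 - 63/50 = -263/50 ≈ -5.2600)
y*(m - 1*(-25)) = -263*(-5 - 1*(-25))/50 = -263*(-5 + 25)/50 = -263/50*20 = -526/5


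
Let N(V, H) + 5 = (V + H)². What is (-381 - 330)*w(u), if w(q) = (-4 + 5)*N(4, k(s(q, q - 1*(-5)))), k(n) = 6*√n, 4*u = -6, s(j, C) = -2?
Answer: 43371 - 34128*I*√2 ≈ 43371.0 - 48264.0*I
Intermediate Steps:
u = -3/2 (u = (¼)*(-6) = -3/2 ≈ -1.5000)
N(V, H) = -5 + (H + V)² (N(V, H) = -5 + (V + H)² = -5 + (H + V)²)
w(q) = -5 + (4 + 6*I*√2)² (w(q) = (-4 + 5)*(-5 + (6*√(-2) + 4)²) = 1*(-5 + (6*(I*√2) + 4)²) = 1*(-5 + (6*I*√2 + 4)²) = 1*(-5 + (4 + 6*I*√2)²) = -5 + (4 + 6*I*√2)²)
(-381 - 330)*w(u) = (-381 - 330)*(-61 + 48*I*√2) = -711*(-61 + 48*I*√2) = 43371 - 34128*I*√2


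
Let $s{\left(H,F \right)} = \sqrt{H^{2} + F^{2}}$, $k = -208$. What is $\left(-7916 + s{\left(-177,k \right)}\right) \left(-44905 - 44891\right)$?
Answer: $710825136 - 89796 \sqrt{74593} \approx 6.863 \cdot 10^{8}$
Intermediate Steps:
$s{\left(H,F \right)} = \sqrt{F^{2} + H^{2}}$
$\left(-7916 + s{\left(-177,k \right)}\right) \left(-44905 - 44891\right) = \left(-7916 + \sqrt{\left(-208\right)^{2} + \left(-177\right)^{2}}\right) \left(-44905 - 44891\right) = \left(-7916 + \sqrt{43264 + 31329}\right) \left(-89796\right) = \left(-7916 + \sqrt{74593}\right) \left(-89796\right) = 710825136 - 89796 \sqrt{74593}$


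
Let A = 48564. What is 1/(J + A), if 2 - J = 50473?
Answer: -1/1907 ≈ -0.00052438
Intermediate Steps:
J = -50471 (J = 2 - 1*50473 = 2 - 50473 = -50471)
1/(J + A) = 1/(-50471 + 48564) = 1/(-1907) = -1/1907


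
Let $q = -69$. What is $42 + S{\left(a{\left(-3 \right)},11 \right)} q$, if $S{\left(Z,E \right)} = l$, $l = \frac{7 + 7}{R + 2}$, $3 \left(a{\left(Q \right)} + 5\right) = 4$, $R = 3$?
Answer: $- \frac{756}{5} \approx -151.2$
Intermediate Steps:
$a{\left(Q \right)} = - \frac{11}{3}$ ($a{\left(Q \right)} = -5 + \frac{1}{3} \cdot 4 = -5 + \frac{4}{3} = - \frac{11}{3}$)
$l = \frac{14}{5}$ ($l = \frac{7 + 7}{3 + 2} = \frac{14}{5} \approx 2.8$)
$S{\left(Z,E \right)} = \frac{14}{5}$
$42 + S{\left(a{\left(-3 \right)},11 \right)} q = 42 + \frac{14}{5} \left(-69\right) = 42 - \frac{966}{5} = - \frac{756}{5}$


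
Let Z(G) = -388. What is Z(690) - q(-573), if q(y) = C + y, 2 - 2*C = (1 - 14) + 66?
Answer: 421/2 ≈ 210.50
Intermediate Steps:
C = -51/2 (C = 1 - ((1 - 14) + 66)/2 = 1 - (-13 + 66)/2 = 1 - 1/2*53 = 1 - 53/2 = -51/2 ≈ -25.500)
q(y) = -51/2 + y
Z(690) - q(-573) = -388 - (-51/2 - 573) = -388 - 1*(-1197/2) = -388 + 1197/2 = 421/2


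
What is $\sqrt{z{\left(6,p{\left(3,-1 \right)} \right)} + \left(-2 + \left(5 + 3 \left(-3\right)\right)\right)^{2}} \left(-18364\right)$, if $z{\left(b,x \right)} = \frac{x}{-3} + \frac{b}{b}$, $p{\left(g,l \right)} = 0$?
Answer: $- 18364 \sqrt{37} \approx -1.117 \cdot 10^{5}$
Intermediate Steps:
$z{\left(b,x \right)} = 1 - \frac{x}{3}$ ($z{\left(b,x \right)} = x \left(- \frac{1}{3}\right) + 1 = - \frac{x}{3} + 1 = 1 - \frac{x}{3}$)
$\sqrt{z{\left(6,p{\left(3,-1 \right)} \right)} + \left(-2 + \left(5 + 3 \left(-3\right)\right)\right)^{2}} \left(-18364\right) = \sqrt{\left(1 - 0\right) + \left(-2 + \left(5 + 3 \left(-3\right)\right)\right)^{2}} \left(-18364\right) = \sqrt{\left(1 + 0\right) + \left(-2 + \left(5 - 9\right)\right)^{2}} \left(-18364\right) = \sqrt{1 + \left(-2 - 4\right)^{2}} \left(-18364\right) = \sqrt{1 + \left(-6\right)^{2}} \left(-18364\right) = \sqrt{1 + 36} \left(-18364\right) = \sqrt{37} \left(-18364\right) = - 18364 \sqrt{37}$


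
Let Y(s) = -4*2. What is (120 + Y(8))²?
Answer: 12544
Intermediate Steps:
Y(s) = -8
(120 + Y(8))² = (120 - 8)² = 112² = 12544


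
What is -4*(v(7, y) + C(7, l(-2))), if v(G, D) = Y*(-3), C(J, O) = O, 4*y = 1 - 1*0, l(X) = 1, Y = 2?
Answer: 20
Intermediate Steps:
y = 1/4 (y = (1 - 1*0)/4 = (1 + 0)/4 = (1/4)*1 = 1/4 ≈ 0.25000)
v(G, D) = -6 (v(G, D) = 2*(-3) = -6)
-4*(v(7, y) + C(7, l(-2))) = -4*(-6 + 1) = -4*(-5) = 20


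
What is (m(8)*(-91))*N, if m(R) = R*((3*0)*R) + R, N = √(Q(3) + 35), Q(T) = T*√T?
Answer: -728*√(35 + 3*√3) ≈ -4615.6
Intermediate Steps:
Q(T) = T^(3/2)
N = √(35 + 3*√3) (N = √(3^(3/2) + 35) = √(3*√3 + 35) = √(35 + 3*√3) ≈ 6.3400)
m(R) = R (m(R) = R*(0*R) + R = R*0 + R = 0 + R = R)
(m(8)*(-91))*N = (8*(-91))*√(35 + 3*√3) = -728*√(35 + 3*√3)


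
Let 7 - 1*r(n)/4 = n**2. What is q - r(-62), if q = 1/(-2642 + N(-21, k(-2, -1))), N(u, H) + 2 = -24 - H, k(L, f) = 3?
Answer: 40994507/2671 ≈ 15348.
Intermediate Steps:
r(n) = 28 - 4*n**2
N(u, H) = -26 - H (N(u, H) = -2 + (-24 - H) = -26 - H)
q = -1/2671 (q = 1/(-2642 + (-26 - 1*3)) = 1/(-2642 + (-26 - 3)) = 1/(-2642 - 29) = 1/(-2671) = -1/2671 ≈ -0.00037439)
q - r(-62) = -1/2671 - (28 - 4*(-62)**2) = -1/2671 - (28 - 4*3844) = -1/2671 - (28 - 15376) = -1/2671 - 1*(-15348) = -1/2671 + 15348 = 40994507/2671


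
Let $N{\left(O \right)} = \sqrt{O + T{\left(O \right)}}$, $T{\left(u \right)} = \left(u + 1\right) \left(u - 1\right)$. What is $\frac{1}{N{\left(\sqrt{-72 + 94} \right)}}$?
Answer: $\frac{1}{\sqrt{21 + \sqrt{22}}} \approx 0.19729$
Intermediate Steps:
$T{\left(u \right)} = \left(1 + u\right) \left(-1 + u\right)$
$N{\left(O \right)} = \sqrt{-1 + O + O^{2}}$ ($N{\left(O \right)} = \sqrt{O + \left(-1 + O^{2}\right)} = \sqrt{-1 + O + O^{2}}$)
$\frac{1}{N{\left(\sqrt{-72 + 94} \right)}} = \frac{1}{\sqrt{-1 + \sqrt{-72 + 94} + \left(\sqrt{-72 + 94}\right)^{2}}} = \frac{1}{\sqrt{-1 + \sqrt{22} + \left(\sqrt{22}\right)^{2}}} = \frac{1}{\sqrt{-1 + \sqrt{22} + 22}} = \frac{1}{\sqrt{21 + \sqrt{22}}}$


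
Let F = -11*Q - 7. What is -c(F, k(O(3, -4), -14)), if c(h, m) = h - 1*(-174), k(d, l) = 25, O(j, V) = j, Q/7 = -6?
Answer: -629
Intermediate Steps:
Q = -42 (Q = 7*(-6) = -42)
F = 455 (F = -11*(-42) - 7 = 462 - 7 = 455)
c(h, m) = 174 + h (c(h, m) = h + 174 = 174 + h)
-c(F, k(O(3, -4), -14)) = -(174 + 455) = -1*629 = -629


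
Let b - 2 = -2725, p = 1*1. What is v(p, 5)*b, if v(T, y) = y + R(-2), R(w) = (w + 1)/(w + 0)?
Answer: -29953/2 ≈ -14977.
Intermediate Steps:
p = 1
R(w) = (1 + w)/w
v(T, y) = 1/2 + y (v(T, y) = y + (1 - 2)/(-2) = y - 1/2*(-1) = y + 1/2 = 1/2 + y)
b = -2723 (b = 2 - 2725 = -2723)
v(p, 5)*b = (1/2 + 5)*(-2723) = (11/2)*(-2723) = -29953/2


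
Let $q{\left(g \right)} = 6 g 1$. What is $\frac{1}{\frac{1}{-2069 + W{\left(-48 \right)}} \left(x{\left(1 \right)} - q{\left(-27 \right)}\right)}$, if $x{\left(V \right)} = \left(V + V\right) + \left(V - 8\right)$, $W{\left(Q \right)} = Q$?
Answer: $- \frac{2117}{157} \approx -13.484$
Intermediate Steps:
$q{\left(g \right)} = 6 g$
$x{\left(V \right)} = -8 + 3 V$ ($x{\left(V \right)} = 2 V + \left(-8 + V\right) = -8 + 3 V$)
$\frac{1}{\frac{1}{-2069 + W{\left(-48 \right)}} \left(x{\left(1 \right)} - q{\left(-27 \right)}\right)} = \frac{1}{\frac{1}{-2069 - 48} \left(\left(-8 + 3 \cdot 1\right) - 6 \left(-27\right)\right)} = \frac{1}{\frac{1}{-2117} \left(\left(-8 + 3\right) - -162\right)} = \frac{1}{\left(- \frac{1}{2117}\right) \left(-5 + 162\right)} = \frac{1}{\left(- \frac{1}{2117}\right) 157} = \frac{1}{- \frac{157}{2117}} = - \frac{2117}{157}$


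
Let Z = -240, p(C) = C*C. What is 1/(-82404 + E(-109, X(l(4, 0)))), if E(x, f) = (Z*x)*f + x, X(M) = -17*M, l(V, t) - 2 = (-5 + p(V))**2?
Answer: -1/54783073 ≈ -1.8254e-8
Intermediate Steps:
p(C) = C**2
l(V, t) = 2 + (-5 + V**2)**2
E(x, f) = x - 240*f*x (E(x, f) = (-240*x)*f + x = -240*f*x + x = x - 240*f*x)
1/(-82404 + E(-109, X(l(4, 0)))) = 1/(-82404 - 109*(1 - (-4080)*(2 + (-5 + 4**2)**2))) = 1/(-82404 - 109*(1 - (-4080)*(2 + (-5 + 16)**2))) = 1/(-82404 - 109*(1 - (-4080)*(2 + 11**2))) = 1/(-82404 - 109*(1 - (-4080)*(2 + 121))) = 1/(-82404 - 109*(1 - (-4080)*123)) = 1/(-82404 - 109*(1 - 240*(-2091))) = 1/(-82404 - 109*(1 + 501840)) = 1/(-82404 - 109*501841) = 1/(-82404 - 54700669) = 1/(-54783073) = -1/54783073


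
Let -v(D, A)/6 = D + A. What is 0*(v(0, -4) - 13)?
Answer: 0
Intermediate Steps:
v(D, A) = -6*A - 6*D (v(D, A) = -6*(D + A) = -6*(A + D) = -6*A - 6*D)
0*(v(0, -4) - 13) = 0*((-6*(-4) - 6*0) - 13) = 0*((24 + 0) - 13) = 0*(24 - 13) = 0*11 = 0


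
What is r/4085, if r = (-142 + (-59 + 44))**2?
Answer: 24649/4085 ≈ 6.0340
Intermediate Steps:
r = 24649 (r = (-142 - 15)**2 = (-157)**2 = 24649)
r/4085 = 24649/4085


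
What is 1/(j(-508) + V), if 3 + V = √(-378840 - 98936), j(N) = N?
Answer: -511/738897 - 4*I*√29861/738897 ≈ -0.00069157 - 0.00093547*I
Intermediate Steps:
V = -3 + 4*I*√29861 (V = -3 + √(-378840 - 98936) = -3 + √(-477776) = -3 + 4*I*√29861 ≈ -3.0 + 691.21*I)
1/(j(-508) + V) = 1/(-508 + (-3 + 4*I*√29861)) = 1/(-511 + 4*I*√29861)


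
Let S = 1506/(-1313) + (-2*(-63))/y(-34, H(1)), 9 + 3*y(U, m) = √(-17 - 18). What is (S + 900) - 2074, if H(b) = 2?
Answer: -91725557/76154 - 189*I*√35/58 ≈ -1204.5 - 19.278*I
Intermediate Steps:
y(U, m) = -3 + I*√35/3 (y(U, m) = -3 + √(-17 - 18)/3 = -3 + √(-35)/3 = -3 + (I*√35)/3 = -3 + I*√35/3)
S = -1506/1313 + 126/(-3 + I*√35/3) (S = 1506/(-1313) + (-2*(-63))/(-3 + I*√35/3) = 1506*(-1/1313) + 126/(-3 + I*√35/3) = -1506/1313 + 126/(-3 + I*√35/3) ≈ -30.475 - 19.278*I)
(S + 900) - 2074 = ((-2320761/76154 - 189*I*√35/58) + 900) - 2074 = (66217839/76154 - 189*I*√35/58) - 2074 = -91725557/76154 - 189*I*√35/58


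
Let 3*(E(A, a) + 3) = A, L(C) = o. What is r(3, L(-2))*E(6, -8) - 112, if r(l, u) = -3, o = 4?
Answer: -109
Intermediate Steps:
L(C) = 4
E(A, a) = -3 + A/3
r(3, L(-2))*E(6, -8) - 112 = -3*(-3 + (⅓)*6) - 112 = -3*(-3 + 2) - 112 = -3*(-1) - 112 = 3 - 112 = -109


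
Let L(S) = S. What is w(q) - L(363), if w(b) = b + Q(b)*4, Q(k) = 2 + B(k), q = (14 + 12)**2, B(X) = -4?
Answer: 305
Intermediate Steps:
q = 676 (q = 26**2 = 676)
Q(k) = -2 (Q(k) = 2 - 4 = -2)
w(b) = -8 + b (w(b) = b - 2*4 = b - 8 = -8 + b)
w(q) - L(363) = (-8 + 676) - 1*363 = 668 - 363 = 305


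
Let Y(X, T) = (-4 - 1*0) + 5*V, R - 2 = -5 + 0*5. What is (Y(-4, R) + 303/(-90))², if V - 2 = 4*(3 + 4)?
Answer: 18309841/900 ≈ 20344.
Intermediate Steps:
R = -3 (R = 2 + (-5 + 0*5) = 2 + (-5 + 0) = 2 - 5 = -3)
V = 30 (V = 2 + 4*(3 + 4) = 2 + 4*7 = 2 + 28 = 30)
Y(X, T) = 146 (Y(X, T) = (-4 - 1*0) + 5*30 = (-4 + 0) + 150 = -4 + 150 = 146)
(Y(-4, R) + 303/(-90))² = (146 + 303/(-90))² = (146 + 303*(-1/90))² = (146 - 101/30)² = (4279/30)² = 18309841/900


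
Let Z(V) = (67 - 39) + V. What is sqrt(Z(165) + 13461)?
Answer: sqrt(13654) ≈ 116.85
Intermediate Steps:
Z(V) = 28 + V
sqrt(Z(165) + 13461) = sqrt((28 + 165) + 13461) = sqrt(193 + 13461) = sqrt(13654)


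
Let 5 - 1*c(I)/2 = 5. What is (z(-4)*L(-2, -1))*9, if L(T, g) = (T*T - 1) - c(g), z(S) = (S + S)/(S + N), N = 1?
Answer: 72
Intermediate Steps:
c(I) = 0 (c(I) = 10 - 2*5 = 10 - 10 = 0)
z(S) = 2*S/(1 + S) (z(S) = (S + S)/(S + 1) = (2*S)/(1 + S) = 2*S/(1 + S))
L(T, g) = -1 + T² (L(T, g) = (T*T - 1) - 1*0 = (T² - 1) + 0 = (-1 + T²) + 0 = -1 + T²)
(z(-4)*L(-2, -1))*9 = ((2*(-4)/(1 - 4))*(-1 + (-2)²))*9 = ((2*(-4)/(-3))*(-1 + 4))*9 = ((2*(-4)*(-⅓))*3)*9 = ((8/3)*3)*9 = 8*9 = 72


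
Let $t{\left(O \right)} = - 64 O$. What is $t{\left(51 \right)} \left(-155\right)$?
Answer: $505920$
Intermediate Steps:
$t{\left(51 \right)} \left(-155\right) = \left(-64\right) 51 \left(-155\right) = \left(-3264\right) \left(-155\right) = 505920$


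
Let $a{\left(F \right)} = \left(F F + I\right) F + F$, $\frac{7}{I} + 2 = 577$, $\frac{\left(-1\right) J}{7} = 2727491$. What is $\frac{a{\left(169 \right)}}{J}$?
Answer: $- \frac{16423157}{64959475} \approx -0.25282$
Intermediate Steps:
$J = -19092437$ ($J = \left(-7\right) 2727491 = -19092437$)
$I = \frac{7}{575}$ ($I = \frac{7}{-2 + 577} = \frac{7}{575} \approx 0.012174$)
$a{\left(F \right)} = F + F \left(\frac{7}{575} + F^{2}\right)$ ($a{\left(F \right)} = \left(F F + \frac{7}{575}\right) F + F = \left(F^{2} + \frac{7}{575}\right) F + F = \left(\frac{7}{575} + F^{2}\right) F + F = F \left(\frac{7}{575} + F^{2}\right) + F = F + F \left(\frac{7}{575} + F^{2}\right)$)
$\frac{a{\left(169 \right)}}{J} = \frac{169 \left(\frac{582}{575} + 169^{2}\right)}{-19092437} = 169 \left(\frac{582}{575} + 28561\right) \left(- \frac{1}{19092437}\right) = 169 \cdot \frac{16423157}{575} \left(- \frac{1}{19092437}\right) = \frac{2775513533}{575} \left(- \frac{1}{19092437}\right) = - \frac{16423157}{64959475}$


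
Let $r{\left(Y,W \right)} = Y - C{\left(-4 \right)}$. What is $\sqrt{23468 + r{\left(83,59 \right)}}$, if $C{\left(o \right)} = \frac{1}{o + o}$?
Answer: $\frac{\sqrt{376818}}{4} \approx 153.46$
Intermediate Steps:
$C{\left(o \right)} = \frac{1}{2 o}$
$r{\left(Y,W \right)} = \frac{1}{8} + Y$ ($r{\left(Y,W \right)} = Y - \frac{1}{2 \left(-4\right)} = Y - \frac{1}{2} \left(- \frac{1}{4}\right) = Y - - \frac{1}{8} = Y + \frac{1}{8} = \frac{1}{8} + Y$)
$\sqrt{23468 + r{\left(83,59 \right)}} = \sqrt{23468 + \left(\frac{1}{8} + 83\right)} = \sqrt{23468 + \frac{665}{8}} = \sqrt{\frac{188409}{8}} = \frac{\sqrt{376818}}{4}$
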